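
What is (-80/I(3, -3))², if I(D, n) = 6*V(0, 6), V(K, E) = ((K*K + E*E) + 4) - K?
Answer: ⅑ ≈ 0.11111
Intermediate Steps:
V(K, E) = 4 + E² + K² - K (V(K, E) = ((K² + E²) + 4) - K = ((E² + K²) + 4) - K = (4 + E² + K²) - K = 4 + E² + K² - K)
I(D, n) = 240 (I(D, n) = 6*(4 + 6² + 0² - 1*0) = 6*(4 + 36 + 0 + 0) = 6*40 = 240)
(-80/I(3, -3))² = (-80/240)² = (-80*1/240)² = (-⅓)² = ⅑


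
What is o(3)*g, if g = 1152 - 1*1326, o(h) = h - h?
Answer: 0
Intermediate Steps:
o(h) = 0
g = -174 (g = 1152 - 1326 = -174)
o(3)*g = 0*(-174) = 0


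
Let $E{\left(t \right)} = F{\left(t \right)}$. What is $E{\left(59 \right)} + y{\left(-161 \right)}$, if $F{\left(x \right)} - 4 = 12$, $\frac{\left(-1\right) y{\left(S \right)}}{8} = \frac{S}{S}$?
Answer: $8$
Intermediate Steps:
$y{\left(S \right)} = -8$ ($y{\left(S \right)} = - 8 \frac{S}{S} = \left(-8\right) 1 = -8$)
$F{\left(x \right)} = 16$ ($F{\left(x \right)} = 4 + 12 = 16$)
$E{\left(t \right)} = 16$
$E{\left(59 \right)} + y{\left(-161 \right)} = 16 - 8 = 8$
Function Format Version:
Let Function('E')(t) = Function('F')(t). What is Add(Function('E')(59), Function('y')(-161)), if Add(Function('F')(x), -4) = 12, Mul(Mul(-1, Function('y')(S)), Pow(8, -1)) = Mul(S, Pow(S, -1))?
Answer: 8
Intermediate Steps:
Function('y')(S) = -8 (Function('y')(S) = Mul(-8, Mul(S, Pow(S, -1))) = Mul(-8, 1) = -8)
Function('F')(x) = 16 (Function('F')(x) = Add(4, 12) = 16)
Function('E')(t) = 16
Add(Function('E')(59), Function('y')(-161)) = Add(16, -8) = 8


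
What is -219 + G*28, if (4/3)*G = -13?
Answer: -492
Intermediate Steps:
G = -39/4 (G = (¾)*(-13) = -39/4 ≈ -9.7500)
-219 + G*28 = -219 - 39/4*28 = -219 - 273 = -492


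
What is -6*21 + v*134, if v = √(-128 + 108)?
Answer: -126 + 268*I*√5 ≈ -126.0 + 599.27*I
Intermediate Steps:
v = 2*I*√5 (v = √(-20) = 2*I*√5 ≈ 4.4721*I)
-6*21 + v*134 = -6*21 + (2*I*√5)*134 = -126 + 268*I*√5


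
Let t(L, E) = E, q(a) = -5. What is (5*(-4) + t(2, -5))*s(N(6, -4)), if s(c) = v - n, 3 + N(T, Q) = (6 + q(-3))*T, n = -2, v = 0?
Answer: -50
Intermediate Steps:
N(T, Q) = -3 + T (N(T, Q) = -3 + (6 - 5)*T = -3 + 1*T = -3 + T)
s(c) = 2 (s(c) = 0 - 1*(-2) = 0 + 2 = 2)
(5*(-4) + t(2, -5))*s(N(6, -4)) = (5*(-4) - 5)*2 = (-20 - 5)*2 = -25*2 = -50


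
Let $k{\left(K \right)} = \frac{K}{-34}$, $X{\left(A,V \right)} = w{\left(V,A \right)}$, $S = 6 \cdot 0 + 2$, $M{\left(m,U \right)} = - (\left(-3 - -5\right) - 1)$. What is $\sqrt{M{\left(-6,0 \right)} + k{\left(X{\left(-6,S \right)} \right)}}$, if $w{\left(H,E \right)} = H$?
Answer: $\frac{3 i \sqrt{34}}{17} \approx 1.029 i$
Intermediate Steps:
$M{\left(m,U \right)} = -1$ ($M{\left(m,U \right)} = - (\left(-3 + 5\right) - 1) = - (2 - 1) = \left(-1\right) 1 = -1$)
$S = 2$ ($S = 0 + 2 = 2$)
$X{\left(A,V \right)} = V$
$k{\left(K \right)} = - \frac{K}{34}$ ($k{\left(K \right)} = K \left(- \frac{1}{34}\right) = - \frac{K}{34}$)
$\sqrt{M{\left(-6,0 \right)} + k{\left(X{\left(-6,S \right)} \right)}} = \sqrt{-1 - \frac{1}{17}} = \sqrt{- \frac{18}{17}} = \frac{3 i \sqrt{34}}{17}$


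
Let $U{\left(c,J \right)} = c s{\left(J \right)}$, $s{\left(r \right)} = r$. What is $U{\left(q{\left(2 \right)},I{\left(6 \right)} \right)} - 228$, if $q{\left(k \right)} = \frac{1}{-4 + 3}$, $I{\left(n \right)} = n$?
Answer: $-234$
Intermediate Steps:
$q{\left(k \right)} = -1$ ($q{\left(k \right)} = \frac{1}{-1} = -1$)
$U{\left(c,J \right)} = J c$ ($U{\left(c,J \right)} = c J = J c$)
$U{\left(q{\left(2 \right)},I{\left(6 \right)} \right)} - 228 = 6 \left(-1\right) - 228 = -6 - 228 = -234$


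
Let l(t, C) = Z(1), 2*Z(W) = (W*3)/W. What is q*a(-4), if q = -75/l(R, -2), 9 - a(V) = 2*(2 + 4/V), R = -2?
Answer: -350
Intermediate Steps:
Z(W) = 3/2 (Z(W) = ((W*3)/W)/2 = ((3*W)/W)/2 = (½)*3 = 3/2)
l(t, C) = 3/2
a(V) = 5 - 8/V (a(V) = 9 - 2*(2 + 4/V) = 9 - (4 + 8/V) = 9 + (-4 - 8/V) = 5 - 8/V)
q = -50 (q = -75/3/2 = -75*⅔ = -50)
q*a(-4) = -50*(5 - 8/(-4)) = -50*(5 - 8*(-¼)) = -50*(5 + 2) = -50*7 = -350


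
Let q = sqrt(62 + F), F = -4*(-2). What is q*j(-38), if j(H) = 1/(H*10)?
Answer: -sqrt(70)/380 ≈ -0.022017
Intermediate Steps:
j(H) = 1/(10*H)
F = 8
q = sqrt(70) (q = sqrt(62 + 8) = sqrt(70) ≈ 8.3666)
q*j(-38) = sqrt(70)*((1/10)/(-38)) = sqrt(70)*((1/10)*(-1/38)) = sqrt(70)*(-1/380) = -sqrt(70)/380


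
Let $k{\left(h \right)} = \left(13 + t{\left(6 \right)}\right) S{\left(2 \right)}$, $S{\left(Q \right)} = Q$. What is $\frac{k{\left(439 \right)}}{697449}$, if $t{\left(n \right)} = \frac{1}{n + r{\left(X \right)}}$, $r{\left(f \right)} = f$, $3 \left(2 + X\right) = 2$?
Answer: $\frac{185}{4882143} \approx 3.7893 \cdot 10^{-5}$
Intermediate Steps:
$X = - \frac{4}{3}$ ($X = -2 + \frac{1}{3} \cdot 2 = -2 + \frac{2}{3} = - \frac{4}{3} \approx -1.3333$)
$t{\left(n \right)} = \frac{1}{- \frac{4}{3} + n}$ ($t{\left(n \right)} = \frac{1}{n - \frac{4}{3}} = \frac{1}{- \frac{4}{3} + n}$)
$k{\left(h \right)} = \frac{185}{7}$ ($k{\left(h \right)} = \left(13 + \frac{3}{-4 + 3 \cdot 6}\right) 2 = \left(13 + \frac{3}{-4 + 18}\right) 2 = \left(13 + \frac{3}{14}\right) 2 = \frac{185}{14} \cdot 2 = \frac{185}{7}$)
$\frac{k{\left(439 \right)}}{697449} = \frac{185}{7 \cdot 697449} = \frac{185}{7} \cdot \frac{1}{697449} = \frac{185}{4882143}$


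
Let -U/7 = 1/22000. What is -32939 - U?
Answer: -724657993/22000 ≈ -32939.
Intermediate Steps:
U = -7/22000 ≈ -0.00031818
-32939 - U = -32939 - 1*(-7/22000) = -32939 + 7/22000 = -724657993/22000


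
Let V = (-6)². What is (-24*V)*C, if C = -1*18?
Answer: 15552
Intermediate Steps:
V = 36
C = -18
(-24*V)*C = -24*36*(-18) = -864*(-18) = 15552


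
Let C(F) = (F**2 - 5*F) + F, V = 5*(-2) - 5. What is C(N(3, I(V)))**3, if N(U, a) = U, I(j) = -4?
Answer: -27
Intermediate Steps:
V = -15 (V = -10 - 5 = -15)
C(F) = F**2 - 4*F
C(N(3, I(V)))**3 = (3*(-4 + 3))**3 = (3*(-1))**3 = (-3)**3 = -27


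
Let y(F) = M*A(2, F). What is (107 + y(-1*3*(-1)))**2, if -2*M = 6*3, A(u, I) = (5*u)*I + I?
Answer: 36100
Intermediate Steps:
A(u, I) = I + 5*I*u (A(u, I) = 5*I*u + I = I + 5*I*u)
M = -9 (M = -3*3 = -1/2*18 = -9)
y(F) = -99*F (y(F) = -9*F*(1 + 5*2) = -9*F*(1 + 10) = -9*F*11 = -99*F)
(107 + y(-1*3*(-1)))**2 = (107 - 99*(-1*3)*(-1))**2 = (107 - (-297)*(-1))**2 = (107 - 99*3)**2 = (107 - 297)**2 = (-190)**2 = 36100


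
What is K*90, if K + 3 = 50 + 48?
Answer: 8550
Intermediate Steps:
K = 95 (K = -3 + (50 + 48) = -3 + 98 = 95)
K*90 = 95*90 = 8550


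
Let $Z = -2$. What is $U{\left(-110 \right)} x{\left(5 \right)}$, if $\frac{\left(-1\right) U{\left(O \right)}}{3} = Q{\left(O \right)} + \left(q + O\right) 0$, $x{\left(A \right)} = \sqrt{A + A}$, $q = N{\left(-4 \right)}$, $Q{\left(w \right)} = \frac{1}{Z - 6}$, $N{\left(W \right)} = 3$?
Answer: $\frac{3 \sqrt{10}}{8} \approx 1.1859$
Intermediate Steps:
$Q{\left(w \right)} = - \frac{1}{8}$ ($Q{\left(w \right)} = \frac{1}{-2 - 6} = \frac{1}{-8} = - \frac{1}{8}$)
$q = 3$
$x{\left(A \right)} = \sqrt{2} \sqrt{A}$ ($x{\left(A \right)} = \sqrt{2 A} = \sqrt{2} \sqrt{A}$)
$U{\left(O \right)} = \frac{3}{8}$ ($U{\left(O \right)} = - 3 \left(- \frac{1}{8} + \left(3 + O\right) 0\right) = - 3 \left(- \frac{1}{8} + 0\right) = \left(-3\right) \left(- \frac{1}{8}\right) = \frac{3}{8}$)
$U{\left(-110 \right)} x{\left(5 \right)} = \frac{3 \sqrt{2} \sqrt{5}}{8} = \frac{3 \sqrt{10}}{8}$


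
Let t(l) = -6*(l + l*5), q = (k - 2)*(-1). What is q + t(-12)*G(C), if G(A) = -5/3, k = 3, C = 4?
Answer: -721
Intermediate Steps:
q = -1 (q = (3 - 2)*(-1) = 1*(-1) = -1)
G(A) = -5/3 (G(A) = -5*1/3 = -5/3)
t(l) = -36*l (t(l) = -6*(l + 5*l) = -36*l)
q + t(-12)*G(C) = -1 - 36*(-12)*(-5/3) = -1 + 432*(-5/3) = -1 - 720 = -721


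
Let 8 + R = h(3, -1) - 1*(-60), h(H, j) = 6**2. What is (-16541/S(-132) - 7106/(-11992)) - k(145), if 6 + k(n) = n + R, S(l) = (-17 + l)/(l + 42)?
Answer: -9128458551/893404 ≈ -10218.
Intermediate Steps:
h(H, j) = 36
S(l) = (-17 + l)/(42 + l)
R = 88 (R = -8 + (36 - 1*(-60)) = -8 + (36 + 60) = -8 + 96 = 88)
k(n) = 82 + n (k(n) = -6 + (n + 88) = -6 + (88 + n) = 82 + n)
(-16541/S(-132) - 7106/(-11992)) - k(145) = (-16541*(42 - 132)/(-17 - 132) - 7106/(-11992)) - (82 + 145) = (-16541/(-149/(-90)) - 7106*(-1/11992)) - 1*227 = (-16541/((-1/90*(-149))) + 3553/5996) - 227 = (-16541/149/90 + 3553/5996) - 227 = (-16541*90/149 + 3553/5996) - 227 = (-1488690/149 + 3553/5996) - 227 = -8925655843/893404 - 227 = -9128458551/893404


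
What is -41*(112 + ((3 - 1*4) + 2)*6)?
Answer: -4838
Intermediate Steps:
-41*(112 + ((3 - 1*4) + 2)*6) = -41*(112 + ((3 - 4) + 2)*6) = -41*(112 + (-1 + 2)*6) = -41*(112 + 1*6) = -41*(112 + 6) = -41*118 = -4838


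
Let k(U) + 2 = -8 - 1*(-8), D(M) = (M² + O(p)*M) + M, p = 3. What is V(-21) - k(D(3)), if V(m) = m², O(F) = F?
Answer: 443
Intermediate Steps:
D(M) = M² + 4*M (D(M) = (M² + 3*M) + M = M² + 4*M)
k(U) = -2 (k(U) = -2 + (-8 - 1*(-8)) = -2 + (-8 + 8) = -2 + 0 = -2)
V(-21) - k(D(3)) = (-21)² - 1*(-2) = 441 + 2 = 443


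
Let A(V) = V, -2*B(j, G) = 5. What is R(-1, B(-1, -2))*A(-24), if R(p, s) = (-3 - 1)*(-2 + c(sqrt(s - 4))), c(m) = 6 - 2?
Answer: 192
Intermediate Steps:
B(j, G) = -5/2 (B(j, G) = -1/2*5 = -5/2)
c(m) = 4
R(p, s) = -8 (R(p, s) = (-3 - 1)*(-2 + 4) = -4*2 = -8)
R(-1, B(-1, -2))*A(-24) = -8*(-24) = 192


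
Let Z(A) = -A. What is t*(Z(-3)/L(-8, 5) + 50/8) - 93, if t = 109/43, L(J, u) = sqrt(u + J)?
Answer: -13271/172 - 109*I*sqrt(3)/43 ≈ -77.157 - 4.3905*I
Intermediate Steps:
L(J, u) = sqrt(J + u)
t = 109/43 (t = 109*(1/43) = 109/43 ≈ 2.5349)
t*(Z(-3)/L(-8, 5) + 50/8) - 93 = 109*((-1*(-3))/(sqrt(-8 + 5)) + 50/8)/43 - 93 = 109*(3/(sqrt(-3)) + 50*(1/8))/43 - 93 = 109*(3/((I*sqrt(3))) + 25/4)/43 - 93 = 109*(3*(-I*sqrt(3)/3) + 25/4)/43 - 93 = 109*(-I*sqrt(3) + 25/4)/43 - 93 = 109*(25/4 - I*sqrt(3))/43 - 93 = (2725/172 - 109*I*sqrt(3)/43) - 93 = -13271/172 - 109*I*sqrt(3)/43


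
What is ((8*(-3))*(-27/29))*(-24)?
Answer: -15552/29 ≈ -536.28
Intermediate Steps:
((8*(-3))*(-27/29))*(-24) = -(-648)/29*(-24) = -24*(-27/29)*(-24) = (648/29)*(-24) = -15552/29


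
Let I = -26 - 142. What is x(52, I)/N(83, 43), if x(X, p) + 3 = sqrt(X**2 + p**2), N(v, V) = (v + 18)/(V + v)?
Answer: -378/101 + 504*sqrt(1933)/101 ≈ 215.65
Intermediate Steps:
N(v, V) = (18 + v)/(V + v)
I = -168
x(X, p) = -3 + sqrt(X**2 + p**2)
x(52, I)/N(83, 43) = (-3 + sqrt(52**2 + (-168)**2))/(((18 + 83)/(43 + 83))) = (-3 + sqrt(2704 + 28224))/((101/126)) = (-3 + sqrt(30928))/(((1/126)*101)) = (-3 + 4*sqrt(1933))/(101/126) = (-3 + 4*sqrt(1933))*(126/101) = -378/101 + 504*sqrt(1933)/101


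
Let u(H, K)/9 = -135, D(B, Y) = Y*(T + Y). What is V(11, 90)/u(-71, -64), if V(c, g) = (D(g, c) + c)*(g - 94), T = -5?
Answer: 308/1215 ≈ 0.25350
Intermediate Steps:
D(B, Y) = Y*(-5 + Y)
u(H, K) = -1215 (u(H, K) = 9*(-135) = -1215)
V(c, g) = (-94 + g)*(c + c*(-5 + c)) (V(c, g) = (c*(-5 + c) + c)*(g - 94) = (c + c*(-5 + c))*(-94 + g) = (-94 + g)*(c + c*(-5 + c)))
V(11, 90)/u(-71, -64) = (11*(376 + 90 - 94*11 + 90*(-5 + 11)))/(-1215) = (11*(376 + 90 - 1034 + 90*6))*(-1/1215) = (11*(376 + 90 - 1034 + 540))*(-1/1215) = (11*(-28))*(-1/1215) = -308*(-1/1215) = 308/1215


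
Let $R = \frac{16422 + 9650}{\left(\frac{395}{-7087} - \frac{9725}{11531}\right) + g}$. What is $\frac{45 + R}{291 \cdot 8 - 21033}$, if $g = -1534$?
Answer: $- \frac{1756921317313}{1173105193113345} \approx -0.0014977$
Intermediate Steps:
$R = - \frac{1065304488092}{62716129009}$ ($R = \frac{16422 + 9650}{\left(\frac{395}{-7087} - \frac{9725}{11531}\right) - 1534} = \frac{26072}{\left(395 \left(- \frac{1}{7087}\right) - \frac{9725}{11531}\right) - 1534} = \frac{26072}{\left(- \frac{395}{7087} - \frac{9725}{11531}\right) - 1534} = \frac{26072}{- \frac{73475820}{81720197} - 1534} = \frac{26072}{- \frac{125432258018}{81720197}} = 26072 \left(- \frac{81720197}{125432258018}\right) = - \frac{1065304488092}{62716129009} \approx -16.986$)
$\frac{45 + R}{291 \cdot 8 - 21033} = \frac{45 - \frac{1065304488092}{62716129009}}{291 \cdot 8 - 21033} = \frac{1756921317313}{62716129009 \left(2328 - 21033\right)} = \frac{1756921317313}{62716129009 \left(-18705\right)} = \frac{1756921317313}{62716129009} \left(- \frac{1}{18705}\right) = - \frac{1756921317313}{1173105193113345}$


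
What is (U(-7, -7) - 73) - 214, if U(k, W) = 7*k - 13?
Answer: -349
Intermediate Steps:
U(k, W) = -13 + 7*k
(U(-7, -7) - 73) - 214 = ((-13 + 7*(-7)) - 73) - 214 = ((-13 - 49) - 73) - 214 = (-62 - 73) - 214 = -135 - 214 = -349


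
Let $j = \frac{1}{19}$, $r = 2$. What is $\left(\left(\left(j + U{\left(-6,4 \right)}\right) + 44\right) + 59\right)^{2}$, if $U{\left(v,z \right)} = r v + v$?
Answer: $\frac{2611456}{361} \approx 7234.0$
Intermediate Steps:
$j = \frac{1}{19} \approx 0.052632$
$U{\left(v,z \right)} = 3 v$ ($U{\left(v,z \right)} = 2 v + v = 3 v$)
$\left(\left(\left(j + U{\left(-6,4 \right)}\right) + 44\right) + 59\right)^{2} = \left(\left(\left(\frac{1}{19} + 3 \left(-6\right)\right) + 44\right) + 59\right)^{2} = \left(\left(\left(\frac{1}{19} - 18\right) + 44\right) + 59\right)^{2} = \left(\left(- \frac{341}{19} + 44\right) + 59\right)^{2} = \left(\frac{495}{19} + 59\right)^{2} = \left(\frac{1616}{19}\right)^{2} = \frac{2611456}{361}$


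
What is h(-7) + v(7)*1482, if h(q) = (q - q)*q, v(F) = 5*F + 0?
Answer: 51870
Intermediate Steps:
v(F) = 5*F
h(q) = 0 (h(q) = 0*q = 0)
h(-7) + v(7)*1482 = 0 + (5*7)*1482 = 0 + 35*1482 = 0 + 51870 = 51870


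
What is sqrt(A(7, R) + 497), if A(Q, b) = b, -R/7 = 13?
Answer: sqrt(406) ≈ 20.149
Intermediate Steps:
R = -91 (R = -7*13 = -91)
sqrt(A(7, R) + 497) = sqrt(-91 + 497) = sqrt(406)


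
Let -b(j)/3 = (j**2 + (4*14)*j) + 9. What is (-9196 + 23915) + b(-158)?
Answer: -33656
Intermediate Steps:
b(j) = -27 - 168*j - 3*j**2 (b(j) = -3*((j**2 + (4*14)*j) + 9) = -3*((j**2 + 56*j) + 9) = -3*(9 + j**2 + 56*j) = -27 - 168*j - 3*j**2)
(-9196 + 23915) + b(-158) = (-9196 + 23915) + (-27 - 168*(-158) - 3*(-158)**2) = 14719 + (-27 + 26544 - 3*24964) = 14719 + (-27 + 26544 - 74892) = 14719 - 48375 = -33656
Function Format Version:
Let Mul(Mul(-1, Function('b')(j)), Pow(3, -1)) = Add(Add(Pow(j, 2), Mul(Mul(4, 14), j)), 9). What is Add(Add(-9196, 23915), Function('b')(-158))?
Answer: -33656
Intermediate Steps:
Function('b')(j) = Add(-27, Mul(-168, j), Mul(-3, Pow(j, 2))) (Function('b')(j) = Mul(-3, Add(Add(Pow(j, 2), Mul(Mul(4, 14), j)), 9)) = Mul(-3, Add(Add(Pow(j, 2), Mul(56, j)), 9)) = Mul(-3, Add(9, Pow(j, 2), Mul(56, j))) = Add(-27, Mul(-168, j), Mul(-3, Pow(j, 2))))
Add(Add(-9196, 23915), Function('b')(-158)) = Add(Add(-9196, 23915), Add(-27, Mul(-168, -158), Mul(-3, Pow(-158, 2)))) = Add(14719, Add(-27, 26544, Mul(-3, 24964))) = Add(14719, Add(-27, 26544, -74892)) = Add(14719, -48375) = -33656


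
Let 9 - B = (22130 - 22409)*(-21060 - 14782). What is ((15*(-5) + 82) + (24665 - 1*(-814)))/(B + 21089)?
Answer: -12743/4989410 ≈ -0.0025540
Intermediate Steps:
B = -9999909 (B = 9 - (22130 - 22409)*(-21060 - 14782) = 9 - (-279)*(-35842) = 9 - 1*9999918 = 9 - 9999918 = -9999909)
((15*(-5) + 82) + (24665 - 1*(-814)))/(B + 21089) = ((15*(-5) + 82) + (24665 - 1*(-814)))/(-9999909 + 21089) = ((-75 + 82) + (24665 + 814))/(-9978820) = (7 + 25479)*(-1/9978820) = 25486*(-1/9978820) = -12743/4989410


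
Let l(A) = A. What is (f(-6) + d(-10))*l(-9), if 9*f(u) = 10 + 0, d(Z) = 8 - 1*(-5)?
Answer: -127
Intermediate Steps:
d(Z) = 13 (d(Z) = 8 + 5 = 13)
f(u) = 10/9 (f(u) = (10 + 0)/9 = (⅑)*10 = 10/9)
(f(-6) + d(-10))*l(-9) = (10/9 + 13)*(-9) = (127/9)*(-9) = -127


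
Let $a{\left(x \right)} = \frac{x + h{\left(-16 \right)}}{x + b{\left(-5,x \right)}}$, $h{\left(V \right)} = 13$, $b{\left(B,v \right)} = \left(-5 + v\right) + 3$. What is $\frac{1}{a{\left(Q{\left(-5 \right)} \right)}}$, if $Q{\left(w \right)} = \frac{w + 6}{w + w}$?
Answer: $- \frac{22}{129} \approx -0.17054$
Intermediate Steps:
$b{\left(B,v \right)} = -2 + v$
$Q{\left(w \right)} = \frac{6 + w}{2 w}$
$a{\left(x \right)} = \frac{13 + x}{-2 + 2 x}$ ($a{\left(x \right)} = \frac{x + 13}{x + \left(-2 + x\right)} = \frac{13 + x}{-2 + 2 x}$)
$\frac{1}{a{\left(Q{\left(-5 \right)} \right)}} = \frac{1}{\frac{1}{2} \frac{1}{-1 + \frac{6 - 5}{2 \left(-5\right)}} \left(13 + \frac{6 - 5}{2 \left(-5\right)}\right)} = \frac{1}{\frac{1}{2} \frac{1}{-1 + \frac{1}{2} \left(- \frac{1}{5}\right) 1} \left(13 + \frac{1}{2} \left(- \frac{1}{5}\right) 1\right)} = \frac{1}{\frac{1}{2} \frac{1}{-1 - \frac{1}{10}} \left(13 - \frac{1}{10}\right)} = \frac{1}{\frac{1}{2} \frac{1}{- \frac{11}{10}} \cdot \frac{129}{10}} = \frac{1}{\frac{1}{2} \left(- \frac{10}{11}\right) \frac{129}{10}} = \frac{1}{- \frac{129}{22}} = - \frac{22}{129}$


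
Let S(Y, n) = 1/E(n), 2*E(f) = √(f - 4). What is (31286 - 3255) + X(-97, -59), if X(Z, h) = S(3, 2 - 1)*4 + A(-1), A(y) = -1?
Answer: 28030 - 8*I*√3/3 ≈ 28030.0 - 4.6188*I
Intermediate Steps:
E(f) = √(-4 + f)/2 (E(f) = √(f - 4)/2 = √(-4 + f)/2)
S(Y, n) = 2/√(-4 + n) (S(Y, n) = 1/(√(-4 + n)/2) = 2/√(-4 + n))
X(Z, h) = -1 - 8*I*√3/3 (X(Z, h) = (2/√(-4 + (2 - 1)))*4 - 1 = (2/√(-4 + 1))*4 - 1 = (2/√(-3))*4 - 1 = (2*(-I*√3/3))*4 - 1 = -2*I*√3/3*4 - 1 = -8*I*√3/3 - 1 = -1 - 8*I*√3/3)
(31286 - 3255) + X(-97, -59) = (31286 - 3255) + (-1 - 8*I*√3/3) = 28031 + (-1 - 8*I*√3/3) = 28030 - 8*I*√3/3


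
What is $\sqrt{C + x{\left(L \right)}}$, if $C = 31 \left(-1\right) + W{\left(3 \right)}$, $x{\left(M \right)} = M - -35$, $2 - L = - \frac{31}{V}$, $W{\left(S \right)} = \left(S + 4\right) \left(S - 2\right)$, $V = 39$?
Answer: $\frac{\sqrt{20982}}{39} \approx 3.7141$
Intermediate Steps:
$W{\left(S \right)} = \left(-2 + S\right) \left(4 + S\right)$ ($W{\left(S \right)} = \left(4 + S\right) \left(-2 + S\right) = \left(-2 + S\right) \left(4 + S\right)$)
$L = \frac{109}{39}$ ($L = 2 - - \frac{31}{39} = 2 + \frac{31}{39} = \frac{109}{39} \approx 2.7949$)
$x{\left(M \right)} = 35 + M$ ($x{\left(M \right)} = M + 35 = 35 + M$)
$C = -24$ ($C = 31 \left(-1\right) + \left(-8 + 3^{2} + 2 \cdot 3\right) = -31 + \left(-8 + 9 + 6\right) = -31 + 7 = -24$)
$\sqrt{C + x{\left(L \right)}} = \sqrt{-24 + \left(35 + \frac{109}{39}\right)} = \sqrt{-24 + \frac{1474}{39}} = \sqrt{\frac{538}{39}} = \frac{\sqrt{20982}}{39}$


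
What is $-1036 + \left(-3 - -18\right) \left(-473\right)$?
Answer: $-8131$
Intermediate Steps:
$-1036 + \left(-3 - -18\right) \left(-473\right) = -1036 + \left(-3 + 18\right) \left(-473\right) = -1036 + 15 \left(-473\right) = -1036 - 7095 = -8131$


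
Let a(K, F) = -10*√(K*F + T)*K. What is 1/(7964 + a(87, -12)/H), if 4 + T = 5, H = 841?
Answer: 1674431/13335403159 + 435*I*√1043/26670806318 ≈ 0.00012556 + 5.2674e-7*I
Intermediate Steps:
T = 1 (T = -4 + 5 = 1)
a(K, F) = -10*K*√(1 + F*K) (a(K, F) = -10*√(K*F + 1)*K = -10*√(F*K + 1)*K = -10*√(1 + F*K)*K = -10*K*√(1 + F*K))
1/(7964 + a(87, -12)/H) = 1/(7964 - 10*87*√(1 - 12*87)/841) = 1/(7964 - 10*87*√(1 - 1044)*(1/841)) = 1/(7964 - 10*87*√(-1043)*(1/841)) = 1/(7964 - 10*87*I*√1043*(1/841)) = 1/(7964 - 870*I*√1043*(1/841)) = 1/(7964 - 30*I*√1043/29)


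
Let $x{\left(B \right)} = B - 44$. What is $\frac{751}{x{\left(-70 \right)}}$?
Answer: $- \frac{751}{114} \approx -6.5877$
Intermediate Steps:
$x{\left(B \right)} = -44 + B$
$\frac{751}{x{\left(-70 \right)}} = \frac{751}{-44 - 70} = \frac{751}{-114} = 751 \left(- \frac{1}{114}\right) = - \frac{751}{114}$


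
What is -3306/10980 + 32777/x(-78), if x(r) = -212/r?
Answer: 584809021/48495 ≈ 12059.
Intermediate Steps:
-3306/10980 + 32777/x(-78) = -3306/10980 + 32777/((-212/(-78))) = -3306*1/10980 + 32777/((-212*(-1/78))) = -551/1830 + 32777/(106/39) = -551/1830 + 32777*(39/106) = -551/1830 + 1278303/106 = 584809021/48495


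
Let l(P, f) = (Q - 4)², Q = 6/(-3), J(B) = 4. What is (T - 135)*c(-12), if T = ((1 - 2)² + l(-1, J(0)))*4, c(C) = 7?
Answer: 91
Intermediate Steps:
Q = -2 (Q = 6*(-⅓) = -2)
l(P, f) = 36 (l(P, f) = (-2 - 4)² = (-6)² = 36)
T = 148 (T = ((1 - 2)² + 36)*4 = ((-1)² + 36)*4 = (1 + 36)*4 = 37*4 = 148)
(T - 135)*c(-12) = (148 - 135)*7 = 13*7 = 91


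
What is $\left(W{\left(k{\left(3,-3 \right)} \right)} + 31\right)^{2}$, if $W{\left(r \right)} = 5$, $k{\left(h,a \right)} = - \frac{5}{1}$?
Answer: $1296$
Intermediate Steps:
$k{\left(h,a \right)} = -5$ ($k{\left(h,a \right)} = \left(-5\right) 1 = -5$)
$\left(W{\left(k{\left(3,-3 \right)} \right)} + 31\right)^{2} = \left(5 + 31\right)^{2} = 36^{2} = 1296$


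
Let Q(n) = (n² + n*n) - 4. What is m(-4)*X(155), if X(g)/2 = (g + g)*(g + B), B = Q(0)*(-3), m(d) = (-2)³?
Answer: -828320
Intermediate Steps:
m(d) = -8
Q(n) = -4 + 2*n² (Q(n) = (n² + n²) - 4 = 2*n² - 4 = -4 + 2*n²)
B = 12 (B = (-4 + 2*0²)*(-3) = (-4 + 2*0)*(-3) = (-4 + 0)*(-3) = -4*(-3) = 12)
X(g) = 4*g*(12 + g) (X(g) = 2*((g + g)*(g + 12)) = 2*((2*g)*(12 + g)) = 2*(2*g*(12 + g)) = 4*g*(12 + g))
m(-4)*X(155) = -32*155*(12 + 155) = -32*155*167 = -8*103540 = -828320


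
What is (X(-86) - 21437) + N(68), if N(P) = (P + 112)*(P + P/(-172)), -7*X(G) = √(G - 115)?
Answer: -398531/43 - I*√201/7 ≈ -9268.2 - 2.0253*I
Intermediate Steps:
X(G) = -√(-115 + G)/7 (X(G) = -√(G - 115)/7 = -√(-115 + G)/7)
N(P) = 171*P*(112 + P)/172 (N(P) = (112 + P)*(P + P*(-1/172)) = (112 + P)*(P - P/172) = (112 + P)*(171*P/172) = 171*P*(112 + P)/172)
(X(-86) - 21437) + N(68) = (-√(-115 - 86)/7 - 21437) + (171/172)*68*(112 + 68) = (-I*√201/7 - 21437) + (171/172)*68*180 = (-I*√201/7 - 21437) + 523260/43 = (-21437 - I*√201/7) + 523260/43 = -398531/43 - I*√201/7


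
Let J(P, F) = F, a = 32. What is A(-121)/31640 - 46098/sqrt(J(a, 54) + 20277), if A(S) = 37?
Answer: 37/31640 - 5122*sqrt(251)/251 ≈ -323.30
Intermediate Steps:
A(-121)/31640 - 46098/sqrt(J(a, 54) + 20277) = 37/31640 - 46098/sqrt(54 + 20277) = 37*(1/31640) - 46098*sqrt(251)/2259 = 37/31640 - 46098*sqrt(251)/2259 = 37/31640 - 5122*sqrt(251)/251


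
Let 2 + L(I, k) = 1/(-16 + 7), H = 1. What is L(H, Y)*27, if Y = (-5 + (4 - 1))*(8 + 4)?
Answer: -57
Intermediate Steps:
Y = -24 (Y = (-5 + 3)*12 = -2*12 = -24)
L(I, k) = -19/9 (L(I, k) = -2 + 1/(-16 + 7) = -2 + 1/(-9) = -2 - ⅑ = -19/9)
L(H, Y)*27 = -19/9*27 = -57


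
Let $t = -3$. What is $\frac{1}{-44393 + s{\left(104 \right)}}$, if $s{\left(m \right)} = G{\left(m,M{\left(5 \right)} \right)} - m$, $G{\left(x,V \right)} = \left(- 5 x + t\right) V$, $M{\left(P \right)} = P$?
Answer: $- \frac{1}{47112} \approx -2.1226 \cdot 10^{-5}$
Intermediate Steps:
$G{\left(x,V \right)} = V \left(-3 - 5 x\right)$ ($G{\left(x,V \right)} = \left(- 5 x - 3\right) V = \left(-3 - 5 x\right) V = V \left(-3 - 5 x\right)$)
$s{\left(m \right)} = -15 - 26 m$ ($s{\left(m \right)} = \left(-1\right) 5 \left(3 + 5 m\right) - m = \left(-15 - 25 m\right) - m = -15 - 26 m$)
$\frac{1}{-44393 + s{\left(104 \right)}} = \frac{1}{-44393 - 2719} = \frac{1}{-47112} = - \frac{1}{47112}$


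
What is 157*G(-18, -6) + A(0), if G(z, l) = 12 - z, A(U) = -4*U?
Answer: 4710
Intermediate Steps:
157*G(-18, -6) + A(0) = 157*(12 - 1*(-18)) - 4*0 = 157*(12 + 18) + 0 = 157*30 + 0 = 4710 + 0 = 4710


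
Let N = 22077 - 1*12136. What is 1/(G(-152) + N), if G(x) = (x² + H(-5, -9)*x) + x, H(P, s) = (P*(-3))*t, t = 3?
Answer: 1/26053 ≈ 3.8383e-5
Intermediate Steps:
H(P, s) = -9*P (H(P, s) = (P*(-3))*3 = -3*P*3 = -9*P)
G(x) = x² + 46*x (G(x) = (x² + (-9*(-5))*x) + x = (x² + 45*x) + x = x² + 46*x)
N = 9941 (N = 22077 - 12136 = 9941)
1/(G(-152) + N) = 1/(-152*(46 - 152) + 9941) = 1/(-152*(-106) + 9941) = 1/(16112 + 9941) = 1/26053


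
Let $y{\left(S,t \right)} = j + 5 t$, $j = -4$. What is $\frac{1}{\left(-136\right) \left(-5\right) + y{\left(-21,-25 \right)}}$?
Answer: $\frac{1}{551} \approx 0.0018149$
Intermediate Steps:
$y{\left(S,t \right)} = -4 + 5 t$
$\frac{1}{\left(-136\right) \left(-5\right) + y{\left(-21,-25 \right)}} = \frac{1}{\left(-136\right) \left(-5\right) + \left(-4 + 5 \left(-25\right)\right)} = \frac{1}{680 - 129} = \frac{1}{551}$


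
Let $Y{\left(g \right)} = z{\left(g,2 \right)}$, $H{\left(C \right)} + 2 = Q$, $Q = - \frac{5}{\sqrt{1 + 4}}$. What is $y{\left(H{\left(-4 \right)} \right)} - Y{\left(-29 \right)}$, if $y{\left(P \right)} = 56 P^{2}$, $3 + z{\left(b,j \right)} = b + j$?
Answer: $534 + 224 \sqrt{5} \approx 1034.9$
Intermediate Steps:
$Q = - \sqrt{5}$ ($Q = - \frac{5}{\sqrt{5}} = - 5 \frac{\sqrt{5}}{5} = - \sqrt{5} \approx -2.2361$)
$H{\left(C \right)} = -2 - \sqrt{5}$
$z{\left(b,j \right)} = -3 + b + j$ ($z{\left(b,j \right)} = -3 + \left(b + j\right) = -3 + b + j$)
$Y{\left(g \right)} = -1 + g$ ($Y{\left(g \right)} = -3 + g + 2 = -1 + g$)
$y{\left(H{\left(-4 \right)} \right)} - Y{\left(-29 \right)} = 56 \left(-2 - \sqrt{5}\right)^{2} - \left(-1 - 29\right) = 56 \left(-2 - \sqrt{5}\right)^{2} - -30 = 56 \left(-2 - \sqrt{5}\right)^{2} + 30 = 30 + 56 \left(-2 - \sqrt{5}\right)^{2}$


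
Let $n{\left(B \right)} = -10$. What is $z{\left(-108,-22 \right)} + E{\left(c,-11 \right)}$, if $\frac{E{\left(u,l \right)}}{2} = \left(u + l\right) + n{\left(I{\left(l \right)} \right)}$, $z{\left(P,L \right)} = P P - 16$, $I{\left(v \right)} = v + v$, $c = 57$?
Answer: $11720$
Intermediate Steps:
$I{\left(v \right)} = 2 v$
$z{\left(P,L \right)} = -16 + P^{2}$ ($z{\left(P,L \right)} = P^{2} - 16 = -16 + P^{2}$)
$E{\left(u,l \right)} = -20 + 2 l + 2 u$ ($E{\left(u,l \right)} = 2 \left(\left(u + l\right) - 10\right) = 2 \left(\left(l + u\right) - 10\right) = 2 \left(-10 + l + u\right) = -20 + 2 l + 2 u$)
$z{\left(-108,-22 \right)} + E{\left(c,-11 \right)} = \left(-16 + \left(-108\right)^{2}\right) + \left(-20 + 2 \left(-11\right) + 2 \cdot 57\right) = \left(-16 + 11664\right) - -72 = 11648 + 72 = 11720$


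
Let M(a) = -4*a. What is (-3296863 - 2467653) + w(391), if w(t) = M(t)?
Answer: -5766080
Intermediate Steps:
w(t) = -4*t
(-3296863 - 2467653) + w(391) = (-3296863 - 2467653) - 4*391 = -5764516 - 1564 = -5766080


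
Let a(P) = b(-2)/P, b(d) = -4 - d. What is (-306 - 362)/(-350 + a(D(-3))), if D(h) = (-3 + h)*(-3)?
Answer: 6012/3151 ≈ 1.9080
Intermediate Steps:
D(h) = 9 - 3*h
a(P) = -2/P (a(P) = (-4 - 1*(-2))/P = (-4 + 2)/P = -2/P)
(-306 - 362)/(-350 + a(D(-3))) = (-306 - 362)/(-350 - 2/(9 - 3*(-3))) = -668/(-350 - 2/(9 + 9)) = -668/(-350 - 2/18) = -668/(-350 - 2*1/18) = -668/(-350 - 1/9) = -668/(-3151/9) = -668*(-9/3151) = 6012/3151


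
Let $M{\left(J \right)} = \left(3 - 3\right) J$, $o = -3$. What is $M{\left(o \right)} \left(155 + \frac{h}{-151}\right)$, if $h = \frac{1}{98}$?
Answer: $0$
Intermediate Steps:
$h = \frac{1}{98} \approx 0.010204$
$M{\left(J \right)} = 0$ ($M{\left(J \right)} = 0 J = 0$)
$M{\left(o \right)} \left(155 + \frac{h}{-151}\right) = 0 \left(155 + \frac{1}{98 \left(-151\right)}\right) = 0 \left(155 + \frac{1}{98} \left(- \frac{1}{151}\right)\right) = 0 \left(155 - \frac{1}{14798}\right) = 0 \cdot \frac{2293689}{14798} = 0$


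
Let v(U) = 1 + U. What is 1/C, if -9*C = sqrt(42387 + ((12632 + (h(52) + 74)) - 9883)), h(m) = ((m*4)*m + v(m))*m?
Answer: -3*sqrt(67822)/67822 ≈ -0.011520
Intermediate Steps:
h(m) = m*(1 + m + 4*m**2) (h(m) = ((m*4)*m + (1 + m))*m = ((4*m)*m + (1 + m))*m = (4*m**2 + (1 + m))*m = (1 + m + 4*m**2)*m = m*(1 + m + 4*m**2))
C = -sqrt(67822)/3 (C = -sqrt(42387 + ((12632 + (52*(1 + 52 + 4*52**2) + 74)) - 9883))/9 = -sqrt(42387 + ((12632 + (52*(1 + 52 + 4*2704) + 74)) - 9883))/9 = -sqrt(42387 + ((12632 + (52*(1 + 52 + 10816) + 74)) - 9883))/9 = -sqrt(42387 + ((12632 + (52*10869 + 74)) - 9883))/9 = -sqrt(42387 + ((12632 + (565188 + 74)) - 9883))/9 = -sqrt(42387 + ((12632 + 565262) - 9883))/9 = -sqrt(42387 + (577894 - 9883))/9 = -sqrt(42387 + 568011)/9 = -sqrt(67822)/3 ≈ -86.809)
1/C = 1/(-sqrt(67822)/3) = -3*sqrt(67822)/67822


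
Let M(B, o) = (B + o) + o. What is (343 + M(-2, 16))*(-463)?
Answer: -172699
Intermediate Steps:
M(B, o) = B + 2*o
(343 + M(-2, 16))*(-463) = (343 + (-2 + 2*16))*(-463) = (343 + (-2 + 32))*(-463) = (343 + 30)*(-463) = 373*(-463) = -172699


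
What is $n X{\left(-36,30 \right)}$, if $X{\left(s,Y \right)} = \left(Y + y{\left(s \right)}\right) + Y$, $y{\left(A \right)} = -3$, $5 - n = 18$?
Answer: $-741$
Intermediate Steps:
$n = -13$ ($n = 5 - 18 = -13$)
$X{\left(s,Y \right)} = -3 + 2 Y$ ($X{\left(s,Y \right)} = \left(Y - 3\right) + Y = \left(-3 + Y\right) + Y = -3 + 2 Y$)
$n X{\left(-36,30 \right)} = - 13 \left(-3 + 2 \cdot 30\right) = - 13 \left(-3 + 60\right) = \left(-13\right) 57 = -741$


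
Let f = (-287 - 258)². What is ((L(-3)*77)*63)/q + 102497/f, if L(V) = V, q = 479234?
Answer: 6399634639/20334925550 ≈ 0.31471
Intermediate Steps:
f = 297025 (f = (-545)² = 297025)
((L(-3)*77)*63)/q + 102497/f = (-3*77*63)/479234 + 102497/297025 = -231*63*(1/479234) + 102497*(1/297025) = -14553*1/479234 + 102497/297025 = -2079/68462 + 102497/297025 = 6399634639/20334925550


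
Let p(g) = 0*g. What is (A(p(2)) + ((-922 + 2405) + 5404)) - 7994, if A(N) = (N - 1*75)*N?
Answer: -1107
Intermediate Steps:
p(g) = 0
A(N) = N*(-75 + N) (A(N) = (N - 75)*N = (-75 + N)*N = N*(-75 + N))
(A(p(2)) + ((-922 + 2405) + 5404)) - 7994 = (0*(-75 + 0) + ((-922 + 2405) + 5404)) - 7994 = (0*(-75) + (1483 + 5404)) - 7994 = (0 + 6887) - 7994 = 6887 - 7994 = -1107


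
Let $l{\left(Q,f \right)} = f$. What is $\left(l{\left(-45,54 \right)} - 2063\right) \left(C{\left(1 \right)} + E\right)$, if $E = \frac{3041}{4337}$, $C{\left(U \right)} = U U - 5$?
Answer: $\frac{28742763}{4337} \approx 6627.3$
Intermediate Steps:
$C{\left(U \right)} = -5 + U^{2}$ ($C{\left(U \right)} = U^{2} - 5 = -5 + U^{2}$)
$E = \frac{3041}{4337}$ ($E = 3041 \cdot \frac{1}{4337} = \frac{3041}{4337} \approx 0.70118$)
$\left(l{\left(-45,54 \right)} - 2063\right) \left(C{\left(1 \right)} + E\right) = \left(54 - 2063\right) \left(\left(-5 + 1^{2}\right) + \frac{3041}{4337}\right) = - 2009 \left(\left(-5 + 1\right) + \frac{3041}{4337}\right) = - 2009 \left(-4 + \frac{3041}{4337}\right) = \left(-2009\right) \left(- \frac{14307}{4337}\right) = \frac{28742763}{4337}$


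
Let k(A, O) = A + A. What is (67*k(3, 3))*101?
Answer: 40602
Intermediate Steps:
k(A, O) = 2*A
(67*k(3, 3))*101 = (67*(2*3))*101 = (67*6)*101 = 402*101 = 40602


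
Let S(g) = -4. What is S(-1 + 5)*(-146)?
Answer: 584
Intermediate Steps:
S(-1 + 5)*(-146) = -4*(-146) = 584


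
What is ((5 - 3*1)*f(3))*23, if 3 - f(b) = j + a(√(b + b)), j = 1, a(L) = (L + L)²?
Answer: -1012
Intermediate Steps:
a(L) = 4*L² (a(L) = (2*L)² = 4*L²)
f(b) = 2 - 8*b (f(b) = 3 - (1 + 4*(√(b + b))²) = 3 - (1 + 4*(√(2*b))²) = 3 - (1 + 4*(√2*√b)²) = 3 - (1 + 4*(2*b)) = 3 - (1 + 8*b) = 3 + (-1 - 8*b) = 2 - 8*b)
((5 - 3*1)*f(3))*23 = ((5 - 3*1)*(2 - 8*3))*23 = ((5 - 3)*(2 - 24))*23 = (2*(-22))*23 = -44*23 = -1012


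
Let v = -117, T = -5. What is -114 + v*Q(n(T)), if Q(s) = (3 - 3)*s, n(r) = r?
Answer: -114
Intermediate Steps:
Q(s) = 0 (Q(s) = 0*s = 0)
-114 + v*Q(n(T)) = -114 - 117*0 = -114 + 0 = -114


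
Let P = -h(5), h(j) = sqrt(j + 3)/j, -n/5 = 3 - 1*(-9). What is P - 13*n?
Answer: 780 - 2*sqrt(2)/5 ≈ 779.43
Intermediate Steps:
n = -60 (n = -5*(3 - 1*(-9)) = -5*(3 + 9) = -5*12 = -60)
h(j) = sqrt(3 + j)/j
P = -2*sqrt(2)/5 (P = -sqrt(3 + 5)/5 = -sqrt(8)/5 = -2*sqrt(2)/5 ≈ -0.56569)
P - 13*n = -2*sqrt(2)/5 - 13*(-60) = -2*sqrt(2)/5 + 780 = 780 - 2*sqrt(2)/5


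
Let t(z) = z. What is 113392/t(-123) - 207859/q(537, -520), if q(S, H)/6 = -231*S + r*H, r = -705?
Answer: -55015661771/59668038 ≈ -922.03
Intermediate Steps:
q(S, H) = -4230*H - 1386*S (q(S, H) = 6*(-231*S - 705*H) = 6*(-705*H - 231*S) = -4230*H - 1386*S)
113392/t(-123) - 207859/q(537, -520) = 113392/(-123) - 207859/(-4230*(-520) - 1386*537) = 113392*(-1/123) - 207859/(2199600 - 744282) = -113392/123 - 207859/1455318 = -55015661771/59668038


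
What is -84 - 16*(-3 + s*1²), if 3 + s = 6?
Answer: -84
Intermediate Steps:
s = 3 (s = -3 + 6 = 3)
-84 - 16*(-3 + s*1²) = -84 - 16*(-3 + 3*1²) = -84 - 16*(-3 + 3*1) = -84 - 16*(-3 + 3) = -84 - 16*0 = -84 + 0 = -84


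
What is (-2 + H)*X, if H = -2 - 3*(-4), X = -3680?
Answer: -29440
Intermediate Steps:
H = 10 (H = -2 + 12 = 10)
(-2 + H)*X = (-2 + 10)*(-3680) = 8*(-3680) = -29440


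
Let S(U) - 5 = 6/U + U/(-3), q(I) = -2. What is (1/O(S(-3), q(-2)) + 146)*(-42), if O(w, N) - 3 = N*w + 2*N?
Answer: -18382/3 ≈ -6127.3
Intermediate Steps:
S(U) = 5 + 6/U - U/3 (S(U) = 5 + (6/U + U/(-3)) = 5 + (6/U + U*(-1/3)) = 5 + (6/U - U/3) = 5 + 6/U - U/3)
O(w, N) = 3 + 2*N + N*w (O(w, N) = 3 + (N*w + 2*N) = 3 + (2*N + N*w) = 3 + 2*N + N*w)
(1/O(S(-3), q(-2)) + 146)*(-42) = (1/(3 + 2*(-2) - 2*(5 + 6/(-3) - 1/3*(-3))) + 146)*(-42) = (1/(3 - 4 - 2*(5 + 6*(-1/3) + 1)) + 146)*(-42) = (1/(3 - 4 - 2*(5 - 2 + 1)) + 146)*(-42) = (1/(3 - 4 - 2*4) + 146)*(-42) = (1/(3 - 4 - 8) + 146)*(-42) = (1/(-9) + 146)*(-42) = (-1/9 + 146)*(-42) = (1313/9)*(-42) = -18382/3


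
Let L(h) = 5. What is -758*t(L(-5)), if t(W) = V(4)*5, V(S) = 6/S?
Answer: -5685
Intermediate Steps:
t(W) = 15/2 (t(W) = (6/4)*5 = (6*(¼))*5 = (3/2)*5 = 15/2)
-758*t(L(-5)) = -758*15/2 = -5685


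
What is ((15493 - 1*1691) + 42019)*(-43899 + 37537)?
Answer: -355133202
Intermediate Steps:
((15493 - 1*1691) + 42019)*(-43899 + 37537) = ((15493 - 1691) + 42019)*(-6362) = (13802 + 42019)*(-6362) = 55821*(-6362) = -355133202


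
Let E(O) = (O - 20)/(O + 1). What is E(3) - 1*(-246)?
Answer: 967/4 ≈ 241.75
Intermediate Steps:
E(O) = (-20 + O)/(1 + O)
E(3) - 1*(-246) = (-20 + 3)/(1 + 3) - 1*(-246) = -17/4 + 246 = 967/4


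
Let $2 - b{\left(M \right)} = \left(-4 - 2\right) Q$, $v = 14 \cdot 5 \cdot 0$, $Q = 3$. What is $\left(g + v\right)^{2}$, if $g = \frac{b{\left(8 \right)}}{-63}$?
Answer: $\frac{400}{3969} \approx 0.10078$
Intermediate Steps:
$v = 0$ ($v = 14 \cdot 0 = 0$)
$b{\left(M \right)} = 20$ ($b{\left(M \right)} = 2 - \left(-4 - 2\right) 3 = 2 - \left(-6\right) 3 = 2 - -18 = 2 + 18 = 20$)
$g = - \frac{20}{63}$ ($g = \frac{20}{-63} = 20 \left(- \frac{1}{63}\right) = - \frac{20}{63} \approx -0.31746$)
$\left(g + v\right)^{2} = \left(- \frac{20}{63} + 0\right)^{2} = \left(- \frac{20}{63}\right)^{2} = \frac{400}{3969}$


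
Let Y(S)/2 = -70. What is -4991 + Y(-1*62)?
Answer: -5131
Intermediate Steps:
Y(S) = -140 (Y(S) = 2*(-70) = -140)
-4991 + Y(-1*62) = -4991 - 140 = -5131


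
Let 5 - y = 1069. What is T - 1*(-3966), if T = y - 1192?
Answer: 1710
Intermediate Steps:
y = -1064 (y = 5 - 1*1069 = 5 - 1069 = -1064)
T = -2256 (T = -1064 - 1192 = -2256)
T - 1*(-3966) = -2256 - 1*(-3966) = -2256 + 3966 = 1710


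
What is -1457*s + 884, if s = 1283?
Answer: -1868447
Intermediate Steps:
-1457*s + 884 = -1457*1283 + 884 = -1869331 + 884 = -1868447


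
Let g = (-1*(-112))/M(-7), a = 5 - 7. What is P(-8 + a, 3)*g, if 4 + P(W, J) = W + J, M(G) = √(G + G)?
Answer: 88*I*√14 ≈ 329.27*I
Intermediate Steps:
a = -2
M(G) = √2*√G (M(G) = √(2*G) = √2*√G)
P(W, J) = -4 + J + W (P(W, J) = -4 + (W + J) = -4 + (J + W) = -4 + J + W)
g = -8*I*√14 (g = (-1*(-112))/((√2*√(-7))) = 112/((√2*(I*√7))) = 112/((I*√14)) = 112*(-I*√14/14) = -8*I*√14 ≈ -29.933*I)
P(-8 + a, 3)*g = (-4 + 3 + (-8 - 2))*(-8*I*√14) = (-4 + 3 - 10)*(-8*I*√14) = -(-88)*I*√14 = 88*I*√14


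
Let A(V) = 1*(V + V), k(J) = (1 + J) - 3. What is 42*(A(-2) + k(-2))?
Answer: -336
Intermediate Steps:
k(J) = -2 + J
A(V) = 2*V (A(V) = 1*(2*V) = 2*V)
42*(A(-2) + k(-2)) = 42*(2*(-2) + (-2 - 2)) = 42*(-4 - 4) = 42*(-8) = -336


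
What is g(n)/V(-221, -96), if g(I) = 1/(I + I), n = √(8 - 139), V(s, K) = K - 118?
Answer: I*√131/56068 ≈ 0.00020414*I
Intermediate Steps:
V(s, K) = -118 + K
n = I*√131 (n = √(-131) = I*√131 ≈ 11.446*I)
g(I) = 1/(2*I)
g(n)/V(-221, -96) = (1/(2*((I*√131))))/(-118 - 96) = ((-I*√131/131)/2)/(-214) = -I*√131/262*(-1/214) = I*√131/56068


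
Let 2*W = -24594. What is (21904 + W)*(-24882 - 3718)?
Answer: -274760200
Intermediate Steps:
W = -12297 (W = (1/2)*(-24594) = -12297)
(21904 + W)*(-24882 - 3718) = (21904 - 12297)*(-24882 - 3718) = 9607*(-28600) = -274760200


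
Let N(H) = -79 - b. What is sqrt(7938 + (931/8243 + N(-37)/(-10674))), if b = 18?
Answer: sqrt(6828106057395023038)/29328594 ≈ 89.096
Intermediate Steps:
N(H) = -97 (N(H) = -79 - 1*18 = -79 - 18 = -97)
sqrt(7938 + (931/8243 + N(-37)/(-10674))) = sqrt(7938 + (931/8243 - 97/(-10674))) = sqrt(7938 + (931*(1/8243) - 97*(-1/10674))) = sqrt(7938 + (931/8243 + 97/10674)) = sqrt(7938 + 10737065/87985782) = sqrt(698441874581/87985782) = sqrt(6828106057395023038)/29328594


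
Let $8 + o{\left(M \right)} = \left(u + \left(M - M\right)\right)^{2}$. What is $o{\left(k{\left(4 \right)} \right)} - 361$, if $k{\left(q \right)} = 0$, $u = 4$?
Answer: $-353$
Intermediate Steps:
$o{\left(M \right)} = 8$ ($o{\left(M \right)} = -8 + \left(4 + \left(M - M\right)\right)^{2} = -8 + \left(4 + 0\right)^{2} = -8 + 4^{2} = -8 + 16 = 8$)
$o{\left(k{\left(4 \right)} \right)} - 361 = 8 - 361 = -353$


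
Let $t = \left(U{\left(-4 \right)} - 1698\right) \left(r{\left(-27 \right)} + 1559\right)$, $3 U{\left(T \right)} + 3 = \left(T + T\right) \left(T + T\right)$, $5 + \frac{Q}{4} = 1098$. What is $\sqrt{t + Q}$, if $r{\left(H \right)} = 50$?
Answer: $\frac{i \sqrt{24254943}}{3} \approx 1641.6 i$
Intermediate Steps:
$Q = 4372$ ($Q = -20 + 4 \cdot 1098 = -20 + 4392 = 4372$)
$U{\left(T \right)} = -1 + \frac{4 T^{2}}{3}$ ($U{\left(T \right)} = -1 + \frac{\left(T + T\right) \left(T + T\right)}{3} = -1 + \frac{2 T 2 T}{3} = -1 + \frac{4 T^{2}}{3}$)
$t = - \frac{8098097}{3}$ ($t = \left(\left(-1 + \frac{4 \left(-4\right)^{2}}{3}\right) - 1698\right) \left(50 + 1559\right) = \left(\left(-1 + \frac{4}{3} \cdot 16\right) - 1698\right) 1609 = \left(\left(-1 + \frac{64}{3}\right) - 1698\right) 1609 = \left(\frac{61}{3} - 1698\right) 1609 = \left(- \frac{5033}{3}\right) 1609 = - \frac{8098097}{3} \approx -2.6994 \cdot 10^{6}$)
$\sqrt{t + Q} = \sqrt{- \frac{8098097}{3} + 4372} = \sqrt{- \frac{8084981}{3}} = \frac{i \sqrt{24254943}}{3}$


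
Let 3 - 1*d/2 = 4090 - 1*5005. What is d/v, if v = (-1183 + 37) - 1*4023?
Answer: -612/1723 ≈ -0.35519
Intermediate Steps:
d = 1836 (d = 6 - 2*(4090 - 1*5005) = 6 - 2*(4090 - 5005) = 6 - 2*(-915) = 6 + 1830 = 1836)
v = -5169 (v = -1146 - 4023 = -5169)
d/v = 1836/(-5169) = 1836*(-1/5169) = -612/1723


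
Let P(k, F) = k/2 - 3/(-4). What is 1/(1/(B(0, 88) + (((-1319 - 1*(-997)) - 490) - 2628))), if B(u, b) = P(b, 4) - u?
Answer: -13581/4 ≈ -3395.3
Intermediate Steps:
P(k, F) = ¾ + k/2 (P(k, F) = k*(½) - 3*(-¼) = k/2 + ¾ = ¾ + k/2)
B(u, b) = ¾ + b/2 - u (B(u, b) = (¾ + b/2) - u = ¾ + b/2 - u)
1/(1/(B(0, 88) + (((-1319 - 1*(-997)) - 490) - 2628))) = 1/(1/((¾ + (½)*88 - 1*0) + (((-1319 - 1*(-997)) - 490) - 2628))) = 1/(1/((¾ + 44 + 0) + (((-1319 + 997) - 490) - 2628))) = 1/(1/(179/4 + ((-322 - 490) - 2628))) = 1/(1/(179/4 + (-812 - 2628))) = 1/(1/(179/4 - 3440)) = 1/(1/(-13581/4)) = 1/(-4/13581) = -13581/4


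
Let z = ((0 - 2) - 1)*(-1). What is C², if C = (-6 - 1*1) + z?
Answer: 16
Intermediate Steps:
z = 3 (z = (-2 - 1)*(-1) = -3*(-1) = 3)
C = -4 (C = (-6 - 1*1) + 3 = (-6 - 1) + 3 = -7 + 3 = -4)
C² = (-4)² = 16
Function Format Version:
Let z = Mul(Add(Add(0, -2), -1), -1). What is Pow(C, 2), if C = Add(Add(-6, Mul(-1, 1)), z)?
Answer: 16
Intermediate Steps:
z = 3 (z = Mul(Add(-2, -1), -1) = Mul(-3, -1) = 3)
C = -4 (C = Add(Add(-6, Mul(-1, 1)), 3) = Add(Add(-6, -1), 3) = Add(-7, 3) = -4)
Pow(C, 2) = Pow(-4, 2) = 16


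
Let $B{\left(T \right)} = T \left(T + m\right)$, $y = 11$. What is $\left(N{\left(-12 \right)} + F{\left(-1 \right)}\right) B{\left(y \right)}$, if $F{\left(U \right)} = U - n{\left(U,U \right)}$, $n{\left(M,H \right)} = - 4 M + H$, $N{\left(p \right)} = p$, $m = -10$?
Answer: $-176$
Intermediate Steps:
$n{\left(M,H \right)} = H - 4 M$
$F{\left(U \right)} = 4 U$ ($F{\left(U \right)} = U - \left(U - 4 U\right) = U - - 3 U = U + 3 U = 4 U$)
$B{\left(T \right)} = T \left(-10 + T\right)$ ($B{\left(T \right)} = T \left(T - 10\right) = T \left(-10 + T\right)$)
$\left(N{\left(-12 \right)} + F{\left(-1 \right)}\right) B{\left(y \right)} = \left(-12 + 4 \left(-1\right)\right) 11 \left(-10 + 11\right) = \left(-12 - 4\right) 11 \cdot 1 = \left(-16\right) 11 = -176$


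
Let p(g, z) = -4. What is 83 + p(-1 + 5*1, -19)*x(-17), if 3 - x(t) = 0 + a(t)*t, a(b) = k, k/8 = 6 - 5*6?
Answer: 13127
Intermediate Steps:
k = -192 (k = 8*(6 - 5*6) = 8*(6 - 30) = 8*(-24) = -192)
a(b) = -192
x(t) = 3 + 192*t (x(t) = 3 - (0 - 192*t) = 3 - (-192)*t = 3 + 192*t)
83 + p(-1 + 5*1, -19)*x(-17) = 83 - 4*(3 + 192*(-17)) = 83 - 4*(3 - 3264) = 83 - 4*(-3261) = 83 + 13044 = 13127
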